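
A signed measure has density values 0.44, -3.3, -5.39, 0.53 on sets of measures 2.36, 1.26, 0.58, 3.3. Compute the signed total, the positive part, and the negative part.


Step 1: Compute signed measure on each set:
  Set 1: 0.44 * 2.36 = 1.0384
  Set 2: -3.3 * 1.26 = -4.158
  Set 3: -5.39 * 0.58 = -3.1262
  Set 4: 0.53 * 3.3 = 1.749
Step 2: Total signed measure = (1.0384) + (-4.158) + (-3.1262) + (1.749)
     = -4.4968
Step 3: Positive part mu+(X) = sum of positive contributions = 2.7874
Step 4: Negative part mu-(X) = |sum of negative contributions| = 7.2842


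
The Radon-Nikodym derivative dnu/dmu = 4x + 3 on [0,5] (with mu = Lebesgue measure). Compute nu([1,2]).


nu(A) = integral_A (dnu/dmu) dmu = integral_1^2 (4x + 3) dx
Step 1: Antiderivative F(x) = (4/2)x^2 + 3x
Step 2: F(2) = (4/2)*2^2 + 3*2 = 8 + 6 = 14
Step 3: F(1) = (4/2)*1^2 + 3*1 = 2 + 3 = 5
Step 4: nu([1,2]) = F(2) - F(1) = 14 - 5 = 9


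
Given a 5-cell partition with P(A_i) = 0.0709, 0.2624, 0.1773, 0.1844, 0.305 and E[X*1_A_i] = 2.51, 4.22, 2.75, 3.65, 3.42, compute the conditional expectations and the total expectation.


For each cell A_i: E[X|A_i] = E[X*1_A_i] / P(A_i)
Step 1: E[X|A_1] = 2.51 / 0.0709 = 35.401975
Step 2: E[X|A_2] = 4.22 / 0.2624 = 16.082317
Step 3: E[X|A_3] = 2.75 / 0.1773 = 15.510434
Step 4: E[X|A_4] = 3.65 / 0.1844 = 19.793926
Step 5: E[X|A_5] = 3.42 / 0.305 = 11.213115
Verification: E[X] = sum E[X*1_A_i] = 2.51 + 4.22 + 2.75 + 3.65 + 3.42 = 16.55


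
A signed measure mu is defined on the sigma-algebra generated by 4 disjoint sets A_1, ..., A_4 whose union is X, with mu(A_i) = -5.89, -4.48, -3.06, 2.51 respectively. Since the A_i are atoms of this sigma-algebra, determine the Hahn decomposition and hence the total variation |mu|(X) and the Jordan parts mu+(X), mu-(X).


Step 1: Every measurable set is a union of atoms (the cells / points), so a Hahn decomposition is
  obtained by grouping atoms by sign: P = union of atoms with mu > 0, N = union of the remaining atoms.
  Atoms in P (indices): 4;  atoms in N (indices): 1, 2, 3
  Positive values: 2.51
  Negative values: -5.89, -4.48, -3.06
Step 2: mu+(X) = mu(P) = sum of positive atom values = 2.51
Step 3: mu-(X) = -mu(N) = sum of |negative atom values| = 13.43
Step 4: |mu|(X) = mu+(X) + mu-(X) = 2.51 + 13.43 = 15.94


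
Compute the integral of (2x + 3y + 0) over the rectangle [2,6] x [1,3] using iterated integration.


By Fubini, integrate in x first, then y.
Step 1: Fix y, integrate over x in [2,6]:
  integral(2x + 3y + 0, x=2..6)
  = 2*(6^2 - 2^2)/2 + (3y + 0)*(6 - 2)
  = 32 + (3y + 0)*4
  = 32 + 12y + 0
  = 32 + 12y
Step 2: Integrate over y in [1,3]:
  integral(32 + 12y, y=1..3)
  = 32*2 + 12*(3^2 - 1^2)/2
  = 64 + 48
  = 112


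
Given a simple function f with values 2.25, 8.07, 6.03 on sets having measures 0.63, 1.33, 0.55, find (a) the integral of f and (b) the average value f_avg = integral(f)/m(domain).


Step 1: Integral = sum(value_i * measure_i)
= 2.25*0.63 + 8.07*1.33 + 6.03*0.55
= 1.4175 + 10.7331 + 3.3165
= 15.4671
Step 2: Total measure of domain = 0.63 + 1.33 + 0.55 = 2.51
Step 3: Average value = 15.4671 / 2.51 = 6.162191


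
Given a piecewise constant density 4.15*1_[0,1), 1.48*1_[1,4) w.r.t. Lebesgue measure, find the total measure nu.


Integrate each piece of the Radon-Nikodym derivative:
Step 1: integral_0^1 4.15 dx = 4.15*(1-0) = 4.15*1 = 4.15
Step 2: integral_1^4 1.48 dx = 1.48*(4-1) = 1.48*3 = 4.44
Total: 4.15 + 4.44 = 8.59


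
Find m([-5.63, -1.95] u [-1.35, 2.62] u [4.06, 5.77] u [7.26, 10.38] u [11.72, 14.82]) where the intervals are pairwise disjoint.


For pairwise disjoint intervals, m(union) = sum of lengths.
= (-1.95 - -5.63) + (2.62 - -1.35) + (5.77 - 4.06) + (10.38 - 7.26) + (14.82 - 11.72)
= 3.68 + 3.97 + 1.71 + 3.12 + 3.1
= 15.58


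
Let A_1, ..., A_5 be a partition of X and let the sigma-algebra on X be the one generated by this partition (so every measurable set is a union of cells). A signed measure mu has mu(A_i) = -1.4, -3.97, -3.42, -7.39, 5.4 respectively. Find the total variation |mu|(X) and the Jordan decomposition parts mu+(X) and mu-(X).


Step 1: Every measurable set is a union of atoms (the cells / points), so a Hahn decomposition is
  obtained by grouping atoms by sign: P = union of atoms with mu > 0, N = union of the remaining atoms.
  Atoms in P (indices): 5;  atoms in N (indices): 1, 2, 3, 4
  Positive values: 5.4
  Negative values: -1.4, -3.97, -3.42, -7.39
Step 2: mu+(X) = mu(P) = sum of positive atom values = 5.4
Step 3: mu-(X) = -mu(N) = sum of |negative atom values| = 16.18
Step 4: |mu|(X) = mu+(X) + mu-(X) = 5.4 + 16.18 = 21.58


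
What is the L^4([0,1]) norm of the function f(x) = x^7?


Step 1: ||f||_4 = (integral_0^1 |x^7|^4 dx)^(1/4)
     = (integral_0^1 x^28 dx)^(1/4)
Step 2: integral_0^1 x^28 dx = [x^29/(29)] from 0 to 1 = 1^29/29
     = 1/29 = 0.034483
Step 3: ||f||_4 = (0.034483)^(1/4) = 0.430924


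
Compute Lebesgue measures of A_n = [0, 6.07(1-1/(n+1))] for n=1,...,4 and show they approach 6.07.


By continuity of measure from below: if A_n increases to A, then m(A_n) -> m(A).
Here A = [0, 6.07], so m(A) = 6.07
Step 1: a_1 = 6.07*(1 - 1/2) = 3.035, m(A_1) = 3.035
Step 2: a_2 = 6.07*(1 - 1/3) = 4.0467, m(A_2) = 4.0467
Step 3: a_3 = 6.07*(1 - 1/4) = 4.5525, m(A_3) = 4.5525
Step 4: a_4 = 6.07*(1 - 1/5) = 4.856, m(A_4) = 4.856
Limit: m(A_n) -> m([0,6.07]) = 6.07


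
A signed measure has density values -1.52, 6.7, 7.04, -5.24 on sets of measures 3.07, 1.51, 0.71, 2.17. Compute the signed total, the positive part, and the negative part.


Step 1: Compute signed measure on each set:
  Set 1: -1.52 * 3.07 = -4.6664
  Set 2: 6.7 * 1.51 = 10.117
  Set 3: 7.04 * 0.71 = 4.9984
  Set 4: -5.24 * 2.17 = -11.3708
Step 2: Total signed measure = (-4.6664) + (10.117) + (4.9984) + (-11.3708)
     = -0.9218
Step 3: Positive part mu+(X) = sum of positive contributions = 15.1154
Step 4: Negative part mu-(X) = |sum of negative contributions| = 16.0372


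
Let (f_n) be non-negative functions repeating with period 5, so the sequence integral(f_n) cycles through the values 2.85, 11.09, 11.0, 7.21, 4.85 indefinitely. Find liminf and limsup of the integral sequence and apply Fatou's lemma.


The sequence (integral(f_n)) is periodic with period 5, repeating the values 2.85, 11.09, 11.0, 7.21, 4.85 indefinitely.
Step 1: For a periodic sequence, every tail (a_m, a_(m+1), ...) contains all 5 period values infinitely often.
Step 2: Hence inf of every tail = min of the period values = min(2.85, 11.09, 11.0, 7.21, 4.85) = 2.85.
        liminf_n integral(f_n) = sup over m of (inf of tail from m) = 2.85.
Step 3: Similarly sup of every tail = max of the period values = 11.09.
        limsup_n integral(f_n) = 11.09.
Step 4: Fatou's lemma: integral(liminf_n f_n) <= liminf_n integral(f_n) = 2.85.
        So the integral of the pointwise liminf is at most 2.85.


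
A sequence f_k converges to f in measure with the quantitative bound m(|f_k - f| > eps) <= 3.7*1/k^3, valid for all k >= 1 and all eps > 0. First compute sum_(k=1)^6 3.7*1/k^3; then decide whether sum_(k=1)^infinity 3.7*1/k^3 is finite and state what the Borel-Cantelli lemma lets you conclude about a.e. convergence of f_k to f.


Step 1: List the terms 3.7*1/k^3 for k = 1 to 6:
  k=1: 3.7
  k=2: 0.4625
  k=3: 0.137037
  k=4: 0.057813
  k=5: 0.0296
  k=6: 0.01713
Step 2: Partial sum = 3.7 + 0.4625 + 0.137037 + 0.057813 + 0.0296 + 0.01713
     = 4.404079
Step 3: The full series sum_(k>=1) 3.7*1/k^3 converges (p-series with p = 3 > 1; a constant multiple of a convergent series converges).
Step 4: Fix eps > 0. Since sum_k m(|f_k - f| > eps) < infinity, the Borel-Cantelli lemma gives
        m(limsup_k {|f_k - f| > eps}) = 0, i.e. for a.e. x, |f_k(x) - f(x)| <= eps for all large k.
        Applying this with eps = 1/j for j = 1, 2, ... and intersecting the countably many full-measure sets,
        for a.e. x we get limsup_k |f_k(x) - f(x)| <= 1/j for every j, hence f_k -> f almost everywhere.
Conclusion: series converges; Borel-Cantelli yields f_k -> f a.e.


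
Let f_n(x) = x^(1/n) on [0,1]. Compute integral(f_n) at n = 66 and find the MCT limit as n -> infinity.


At n = 66: f_66(x) = x^(1/66).
Step 1: integral(x^(1/66), 0, 1) = [x^(1/66+1) / (1/66+1)] from 0 to 1
     = 1 / (1/66 + 1) = 1 / ((66+1)/66) = 66/(66+1)
     = 66/67 = 0.985075
Step 2: As n -> infinity, f_n(x) = x^(1/n) -> 1 for x in (0,1], and f_n is increasing in n.
By MCT, lim_n integral(f_n) = integral(lim_n f_n) = integral(1, 0, 1) = 1.
Step 3: Verify convergence: 66/67 = 0.985075 -> 1


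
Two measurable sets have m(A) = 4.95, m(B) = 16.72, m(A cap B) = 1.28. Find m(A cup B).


By inclusion-exclusion: m(A u B) = m(A) + m(B) - m(A n B)
= 4.95 + 16.72 - 1.28
= 20.39


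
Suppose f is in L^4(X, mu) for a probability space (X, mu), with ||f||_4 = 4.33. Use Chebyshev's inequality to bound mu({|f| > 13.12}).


Chebyshev/Markov inequality: mu(|f| > eps) <= (||f||_p / eps)^p
Step 1: ||f||_4 / eps = 4.33 / 13.12 = 0.33003
Step 2: Raise to power p = 4:
  (0.33003)^4 = 0.011864
Step 3: Therefore mu(|f| > 13.12) <= 0.011864


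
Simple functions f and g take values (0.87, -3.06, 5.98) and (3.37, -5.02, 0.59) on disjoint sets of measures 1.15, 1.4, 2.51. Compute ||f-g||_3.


Step 1: Compute differences f_i - g_i:
  0.87 - 3.37 = -2.5
  -3.06 - -5.02 = 1.96
  5.98 - 0.59 = 5.39
Step 2: Compute |diff|^3 * measure for each set:
  |-2.5|^3 * 1.15 = 15.625 * 1.15 = 17.96875
  |1.96|^3 * 1.4 = 7.529536 * 1.4 = 10.54135
  |5.39|^3 * 2.51 = 156.590819 * 2.51 = 393.042956
Step 3: Sum = 421.553056
Step 4: ||f-g||_3 = (421.553056)^(1/3) = 7.498092


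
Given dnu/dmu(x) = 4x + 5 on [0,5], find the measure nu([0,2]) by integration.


nu(A) = integral_A (dnu/dmu) dmu = integral_0^2 (4x + 5) dx
Step 1: Antiderivative F(x) = (4/2)x^2 + 5x
Step 2: F(2) = (4/2)*2^2 + 5*2 = 8 + 10 = 18
Step 3: F(0) = (4/2)*0^2 + 5*0 = 0.0 + 0 = 0.0
Step 4: nu([0,2]) = F(2) - F(0) = 18 - 0.0 = 18


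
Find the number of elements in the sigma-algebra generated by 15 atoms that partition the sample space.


Each element of the sigma-algebra is a union of some subset of the 15 atoms.
The number of such subsets is 2^15 = 32768.


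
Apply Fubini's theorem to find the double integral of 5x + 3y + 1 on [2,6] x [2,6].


By Fubini, integrate in x first, then y.
Step 1: Fix y, integrate over x in [2,6]:
  integral(5x + 3y + 1, x=2..6)
  = 5*(6^2 - 2^2)/2 + (3y + 1)*(6 - 2)
  = 80 + (3y + 1)*4
  = 80 + 12y + 4
  = 84 + 12y
Step 2: Integrate over y in [2,6]:
  integral(84 + 12y, y=2..6)
  = 84*4 + 12*(6^2 - 2^2)/2
  = 336 + 192
  = 528


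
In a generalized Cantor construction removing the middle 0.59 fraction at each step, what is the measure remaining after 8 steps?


Step 1: At each step, fraction remaining = 1 - 0.59 = 0.41
Step 2: After 8 steps, measure = (0.41)^8
Result = 7.984925e-04


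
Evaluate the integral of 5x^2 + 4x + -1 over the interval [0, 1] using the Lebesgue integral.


The Lebesgue integral of a Riemann-integrable function agrees with the Riemann integral.
Antiderivative F(x) = (5/3)x^3 + (4/2)x^2 + -1x
F(1) = (5/3)*1^3 + (4/2)*1^2 + -1*1
     = (5/3)*1 + (4/2)*1 + -1*1
     = 1.666667 + 2 + -1
     = 2.666667
F(0) = 0.0
Integral = F(1) - F(0) = 2.666667 - 0.0 = 2.666667


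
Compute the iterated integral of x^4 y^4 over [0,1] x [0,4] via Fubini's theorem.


By Fubini's theorem, the double integral factors as a product of single integrals:
Step 1: integral_0^1 x^4 dx = [x^5/5] from 0 to 1
     = 1^5/5 = 0.2
Step 2: integral_0^4 y^4 dy = [y^5/5] from 0 to 4
     = 4^5/5 = 204.8
Step 3: Double integral = 0.2 * 204.8 = 40.96


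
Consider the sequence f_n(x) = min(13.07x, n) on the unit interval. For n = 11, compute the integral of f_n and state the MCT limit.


f(x) = 13.07x on [0,1]; f_n(x) = min(13.07x, n). At n = 11:
Step 1: f(x) reaches 11 at x = 11/13.07 = 0.841622
Step 2: integral(f_11) = integral(13.07x, 0, 0.841622) + integral(11, 0.841622, 1)
       = 13.07*0.841622^2/2 + 11*(1 - 0.841622)
       = 4.628921 + 1.742158
       = 6.371079
Step 3: As n -> infinity, f_n increases to f, so by MCT integral(f_n) -> integral(f) = 13.07/2 = 6.535.
Convergence: integral(f_11) = 6.371079 -> 6.535 as n -> infinity


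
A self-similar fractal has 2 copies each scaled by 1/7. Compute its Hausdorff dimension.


For a self-similar set with N copies scaled by 1/r:
dim_H = log(N)/log(r) = log(2)/log(7)
= 0.693147/1.94591
= 0.356207


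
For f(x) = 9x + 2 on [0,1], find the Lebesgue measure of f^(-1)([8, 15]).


f^(-1)([8, 15]) = {x : 8 <= 9x + 2 <= 15}
Solving: (8 - 2)/9 <= x <= (15 - 2)/9
= [0.666667, 1.444444]
Intersecting with [0,1]: [0.666667, 1]
Measure = 1 - 0.666667 = 0.333333


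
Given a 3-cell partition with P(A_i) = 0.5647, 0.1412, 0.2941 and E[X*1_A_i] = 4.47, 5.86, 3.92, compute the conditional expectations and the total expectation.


For each cell A_i: E[X|A_i] = E[X*1_A_i] / P(A_i)
Step 1: E[X|A_1] = 4.47 / 0.5647 = 7.915707
Step 2: E[X|A_2] = 5.86 / 0.1412 = 41.501416
Step 3: E[X|A_3] = 3.92 / 0.2941 = 13.3288
Verification: E[X] = sum E[X*1_A_i] = 4.47 + 5.86 + 3.92 = 14.25


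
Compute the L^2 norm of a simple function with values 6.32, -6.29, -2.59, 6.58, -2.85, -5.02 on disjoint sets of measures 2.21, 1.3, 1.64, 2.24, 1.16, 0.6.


Step 1: Compute |f_i|^2 for each value:
  |6.32|^2 = 39.9424
  |-6.29|^2 = 39.5641
  |-2.59|^2 = 6.7081
  |6.58|^2 = 43.2964
  |-2.85|^2 = 8.1225
  |-5.02|^2 = 25.2004
Step 2: Multiply by measures and sum:
  39.9424 * 2.21 = 88.272704
  39.5641 * 1.3 = 51.43333
  6.7081 * 1.64 = 11.001284
  43.2964 * 2.24 = 96.983936
  8.1225 * 1.16 = 9.4221
  25.2004 * 0.6 = 15.12024
Sum = 88.272704 + 51.43333 + 11.001284 + 96.983936 + 9.4221 + 15.12024 = 272.233594
Step 3: Take the p-th root:
||f||_2 = (272.233594)^(1/2) = 16.499503


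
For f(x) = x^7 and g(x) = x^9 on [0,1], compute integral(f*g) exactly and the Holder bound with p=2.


Step 1: Exact integral of f*g = integral(x^16, 0, 1) = 1/17
     = 0.058824
Step 2: Holder bound with p=2, q=2:
  ||f||_p = (integral x^14 dx)^(1/2) = (1/15)^(1/2) = 0.258199
  ||g||_q = (integral x^18 dx)^(1/2) = (1/19)^(1/2) = 0.229416
Step 3: Holder bound = ||f||_p * ||g||_q = 0.258199 * 0.229416 = 0.059235
Verification: 0.058824 <= 0.059235 (Holder holds)


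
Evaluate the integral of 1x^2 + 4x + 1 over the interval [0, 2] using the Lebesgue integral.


The Lebesgue integral of a Riemann-integrable function agrees with the Riemann integral.
Antiderivative F(x) = (1/3)x^3 + (4/2)x^2 + 1x
F(2) = (1/3)*2^3 + (4/2)*2^2 + 1*2
     = (1/3)*8 + (4/2)*4 + 1*2
     = 2.666667 + 8 + 2
     = 12.666667
F(0) = 0.0
Integral = F(2) - F(0) = 12.666667 - 0.0 = 12.666667


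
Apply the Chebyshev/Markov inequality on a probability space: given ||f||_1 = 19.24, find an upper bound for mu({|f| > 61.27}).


Chebyshev/Markov inequality: mu(|f| > eps) <= (||f||_p / eps)^p
Step 1: ||f||_1 / eps = 19.24 / 61.27 = 0.31402
Step 2: Raise to power p = 1:
  (0.31402)^1 = 0.31402
Step 3: Therefore mu(|f| > 61.27) <= 0.31402


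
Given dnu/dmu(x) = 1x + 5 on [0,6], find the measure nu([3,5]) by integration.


nu(A) = integral_A (dnu/dmu) dmu = integral_3^5 (1x + 5) dx
Step 1: Antiderivative F(x) = (1/2)x^2 + 5x
Step 2: F(5) = (1/2)*5^2 + 5*5 = 12.5 + 25 = 37.5
Step 3: F(3) = (1/2)*3^2 + 5*3 = 4.5 + 15 = 19.5
Step 4: nu([3,5]) = F(5) - F(3) = 37.5 - 19.5 = 18


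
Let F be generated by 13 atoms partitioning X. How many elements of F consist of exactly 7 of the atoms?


Each element of F is a union of some subset of the 13 atoms.
Elements that are unions of exactly 7 atoms correspond to 7-element subsets of the 13 atoms.
Count = C(13, 7) = 13! / (7! * 6!) = 1716.


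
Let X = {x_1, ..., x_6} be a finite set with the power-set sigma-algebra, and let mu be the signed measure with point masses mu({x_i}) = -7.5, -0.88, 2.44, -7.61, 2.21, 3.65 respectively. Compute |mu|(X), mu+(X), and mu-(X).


Step 1: Every measurable set is a union of atoms (the cells / points), so a Hahn decomposition is
  obtained by grouping atoms by sign: P = union of atoms with mu > 0, N = union of the remaining atoms.
  Atoms in P (indices): 3, 5, 6;  atoms in N (indices): 1, 2, 4
  Positive values: 2.44, 2.21, 3.65
  Negative values: -7.5, -0.88, -7.61
Step 2: mu+(X) = mu(P) = sum of positive atom values = 8.3
Step 3: mu-(X) = -mu(N) = sum of |negative atom values| = 15.99
Step 4: |mu|(X) = mu+(X) + mu-(X) = 8.3 + 15.99 = 24.29


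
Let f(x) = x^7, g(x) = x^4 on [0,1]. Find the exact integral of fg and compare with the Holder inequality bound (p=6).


Step 1: Exact integral of f*g = integral(x^11, 0, 1) = 1/12
     = 0.083333
Step 2: Holder bound with p=6, q=1.2:
  ||f||_p = (integral x^42 dx)^(1/6) = (1/43)^(1/6) = 0.534263
  ||g||_q = (integral x^4.8 dx)^(1/1.2) = (1/5.8)^(1/1.2) = 0.231105
Step 3: Holder bound = ||f||_p * ||g||_q = 0.534263 * 0.231105 = 0.123471
Verification: 0.083333 <= 0.123471 (Holder holds)


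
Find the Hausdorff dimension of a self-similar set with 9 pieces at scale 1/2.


For a self-similar set with N copies scaled by 1/r:
dim_H = log(N)/log(r) = log(9)/log(2)
= 2.197225/0.693147
= 3.169925


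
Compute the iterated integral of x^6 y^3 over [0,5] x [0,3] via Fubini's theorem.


By Fubini's theorem, the double integral factors as a product of single integrals:
Step 1: integral_0^5 x^6 dx = [x^7/7] from 0 to 5
     = 5^7/7 = 11160.714286
Step 2: integral_0^3 y^3 dy = [y^4/4] from 0 to 3
     = 3^4/4 = 20.25
Step 3: Double integral = 11160.714286 * 20.25 = 226004.464286


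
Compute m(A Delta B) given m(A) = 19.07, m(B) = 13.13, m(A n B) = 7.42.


m(A Delta B) = m(A) + m(B) - 2*m(A n B)
= 19.07 + 13.13 - 2*7.42
= 19.07 + 13.13 - 14.84
= 17.36


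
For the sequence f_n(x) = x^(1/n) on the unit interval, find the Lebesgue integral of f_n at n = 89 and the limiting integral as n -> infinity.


At n = 89: f_89(x) = x^(1/89).
Step 1: integral(x^(1/89), 0, 1) = [x^(1/89+1) / (1/89+1)] from 0 to 1
     = 1 / (1/89 + 1) = 1 / ((89+1)/89) = 89/(89+1)
     = 89/90 = 0.988889
Step 2: As n -> infinity, f_n(x) = x^(1/n) -> 1 for x in (0,1], and f_n is increasing in n.
By MCT, lim_n integral(f_n) = integral(lim_n f_n) = integral(1, 0, 1) = 1.
Step 3: Verify convergence: 89/90 = 0.988889 -> 1


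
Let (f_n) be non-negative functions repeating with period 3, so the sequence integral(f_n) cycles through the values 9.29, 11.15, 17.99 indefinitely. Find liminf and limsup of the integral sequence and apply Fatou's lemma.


The sequence (integral(f_n)) is periodic with period 3, repeating the values 9.29, 11.15, 17.99 indefinitely.
Step 1: For a periodic sequence, every tail (a_m, a_(m+1), ...) contains all 3 period values infinitely often.
Step 2: Hence inf of every tail = min of the period values = min(9.29, 11.15, 17.99) = 9.29.
        liminf_n integral(f_n) = sup over m of (inf of tail from m) = 9.29.
Step 3: Similarly sup of every tail = max of the period values = 17.99.
        limsup_n integral(f_n) = 17.99.
Step 4: Fatou's lemma: integral(liminf_n f_n) <= liminf_n integral(f_n) = 9.29.
        So the integral of the pointwise liminf is at most 9.29.


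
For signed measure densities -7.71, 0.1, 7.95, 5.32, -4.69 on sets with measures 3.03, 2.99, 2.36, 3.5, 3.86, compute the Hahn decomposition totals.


Step 1: Compute signed measure on each set:
  Set 1: -7.71 * 3.03 = -23.3613
  Set 2: 0.1 * 2.99 = 0.299
  Set 3: 7.95 * 2.36 = 18.762
  Set 4: 5.32 * 3.5 = 18.62
  Set 5: -4.69 * 3.86 = -18.1034
Step 2: Total signed measure = (-23.3613) + (0.299) + (18.762) + (18.62) + (-18.1034)
     = -3.7837
Step 3: Positive part mu+(X) = sum of positive contributions = 37.681
Step 4: Negative part mu-(X) = |sum of negative contributions| = 41.4647


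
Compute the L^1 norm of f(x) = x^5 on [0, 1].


Step 1: ||f||_1 = (integral_0^1 |x^5|^1 dx)^(1/1)
     = (integral_0^1 x^5 dx)^(1/1)
Step 2: integral_0^1 x^5 dx = [x^6/(6)] from 0 to 1 = 1^6/6
     = 1/6 = 0.166667
Step 3: ||f||_1 = (0.166667)^(1/1) = 0.166667


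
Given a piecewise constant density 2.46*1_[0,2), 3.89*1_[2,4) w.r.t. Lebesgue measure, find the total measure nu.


Integrate each piece of the Radon-Nikodym derivative:
Step 1: integral_0^2 2.46 dx = 2.46*(2-0) = 2.46*2 = 4.92
Step 2: integral_2^4 3.89 dx = 3.89*(4-2) = 3.89*2 = 7.78
Total: 4.92 + 7.78 = 12.7


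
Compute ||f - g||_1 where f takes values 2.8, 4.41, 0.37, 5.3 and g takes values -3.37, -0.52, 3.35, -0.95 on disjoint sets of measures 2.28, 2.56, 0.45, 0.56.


Step 1: Compute differences f_i - g_i:
  2.8 - -3.37 = 6.17
  4.41 - -0.52 = 4.93
  0.37 - 3.35 = -2.98
  5.3 - -0.95 = 6.25
Step 2: Compute |diff|^1 * measure for each set:
  |6.17|^1 * 2.28 = 6.17 * 2.28 = 14.0676
  |4.93|^1 * 2.56 = 4.93 * 2.56 = 12.6208
  |-2.98|^1 * 0.45 = 2.98 * 0.45 = 1.341
  |6.25|^1 * 0.56 = 6.25 * 0.56 = 3.5
Step 3: Sum = 31.5294
Step 4: ||f-g||_1 = (31.5294)^(1/1) = 31.5294


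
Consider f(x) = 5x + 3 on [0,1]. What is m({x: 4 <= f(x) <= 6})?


f^(-1)([4, 6]) = {x : 4 <= 5x + 3 <= 6}
Solving: (4 - 3)/5 <= x <= (6 - 3)/5
= [0.2, 0.6]
Intersecting with [0,1]: [0.2, 0.6]
Measure = 0.6 - 0.2 = 0.4


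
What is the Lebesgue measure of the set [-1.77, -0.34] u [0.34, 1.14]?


For pairwise disjoint intervals, m(union) = sum of lengths.
= (-0.34 - -1.77) + (1.14 - 0.34)
= 1.43 + 0.8
= 2.23


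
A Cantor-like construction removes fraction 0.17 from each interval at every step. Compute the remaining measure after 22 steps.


Step 1: At each step, fraction remaining = 1 - 0.17 = 0.83
Step 2: After 22 steps, measure = (0.83)^22
Result = 0.016585


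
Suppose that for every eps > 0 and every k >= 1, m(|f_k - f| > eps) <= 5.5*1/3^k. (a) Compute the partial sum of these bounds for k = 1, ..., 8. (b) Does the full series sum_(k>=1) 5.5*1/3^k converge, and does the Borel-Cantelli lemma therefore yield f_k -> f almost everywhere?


Step 1: List the terms 5.5*1/3^k for k = 1 to 8:
  k=1: 1.833333
  k=2: 0.611111
  k=3: 0.203704
  k=4: 0.067901
  k=5: 0.022634
  k=6: 0.007545
  k=7: 0.002515
  k=8: 8.382868e-04
Step 2: Partial sum = 1.833333 + 0.611111 + 0.203704 + 0.067901 + 0.022634 + 0.007545 + 0.002515 + 8.382868e-04
     = 2.749581
Step 3: The full series sum_(k>=1) 5.5*1/3^k converges (geometric series with ratio 1/3 < 1; a constant multiple of a convergent series converges).
Step 4: Fix eps > 0. Since sum_k m(|f_k - f| > eps) < infinity, the Borel-Cantelli lemma gives
        m(limsup_k {|f_k - f| > eps}) = 0, i.e. for a.e. x, |f_k(x) - f(x)| <= eps for all large k.
        Applying this with eps = 1/j for j = 1, 2, ... and intersecting the countably many full-measure sets,
        for a.e. x we get limsup_k |f_k(x) - f(x)| <= 1/j for every j, hence f_k -> f almost everywhere.
Conclusion: series converges; Borel-Cantelli yields f_k -> f a.e.


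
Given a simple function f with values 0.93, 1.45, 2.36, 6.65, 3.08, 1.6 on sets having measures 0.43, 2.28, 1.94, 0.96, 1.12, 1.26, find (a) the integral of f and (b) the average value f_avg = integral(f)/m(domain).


Step 1: Integral = sum(value_i * measure_i)
= 0.93*0.43 + 1.45*2.28 + 2.36*1.94 + 6.65*0.96 + 3.08*1.12 + 1.6*1.26
= 0.3999 + 3.306 + 4.5784 + 6.384 + 3.4496 + 2.016
= 20.1339
Step 2: Total measure of domain = 0.43 + 2.28 + 1.94 + 0.96 + 1.12 + 1.26 = 7.99
Step 3: Average value = 20.1339 / 7.99 = 2.519887


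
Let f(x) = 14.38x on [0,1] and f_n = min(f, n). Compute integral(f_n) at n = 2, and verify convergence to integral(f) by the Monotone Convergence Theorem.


f(x) = 14.38x on [0,1]; f_n(x) = min(14.38x, n). At n = 2:
Step 1: f(x) reaches 2 at x = 2/14.38 = 0.139082
Step 2: integral(f_2) = integral(14.38x, 0, 0.139082) + integral(2, 0.139082, 1)
       = 14.38*0.139082^2/2 + 2*(1 - 0.139082)
       = 0.139082 + 1.721836
       = 1.860918
Step 3: As n -> infinity, f_n increases to f, so by MCT integral(f_n) -> integral(f) = 14.38/2 = 7.19.
Convergence: integral(f_2) = 1.860918 -> 7.19 as n -> infinity


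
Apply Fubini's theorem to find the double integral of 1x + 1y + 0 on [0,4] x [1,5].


By Fubini, integrate in x first, then y.
Step 1: Fix y, integrate over x in [0,4]:
  integral(1x + 1y + 0, x=0..4)
  = 1*(4^2 - 0^2)/2 + (1y + 0)*(4 - 0)
  = 8 + (1y + 0)*4
  = 8 + 4y + 0
  = 8 + 4y
Step 2: Integrate over y in [1,5]:
  integral(8 + 4y, y=1..5)
  = 8*4 + 4*(5^2 - 1^2)/2
  = 32 + 48
  = 80


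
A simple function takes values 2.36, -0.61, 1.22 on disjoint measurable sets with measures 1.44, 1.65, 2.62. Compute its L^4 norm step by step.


Step 1: Compute |f_i|^4 for each value:
  |2.36|^4 = 31.020444
  |-0.61|^4 = 0.138458
  |1.22|^4 = 2.215335
Step 2: Multiply by measures and sum:
  31.020444 * 1.44 = 44.66944
  0.138458 * 1.65 = 0.228456
  2.215335 * 2.62 = 5.804177
Sum = 44.66944 + 0.228456 + 5.804177 = 50.702073
Step 3: Take the p-th root:
||f||_4 = (50.702073)^(1/4) = 2.668434


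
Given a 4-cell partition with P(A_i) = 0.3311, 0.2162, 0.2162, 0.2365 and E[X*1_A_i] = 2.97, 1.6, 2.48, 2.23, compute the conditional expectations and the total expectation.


For each cell A_i: E[X|A_i] = E[X*1_A_i] / P(A_i)
Step 1: E[X|A_1] = 2.97 / 0.3311 = 8.9701
Step 2: E[X|A_2] = 1.6 / 0.2162 = 7.400555
Step 3: E[X|A_3] = 2.48 / 0.2162 = 11.47086
Step 4: E[X|A_4] = 2.23 / 0.2365 = 9.429175
Verification: E[X] = sum E[X*1_A_i] = 2.97 + 1.6 + 2.48 + 2.23 = 9.28


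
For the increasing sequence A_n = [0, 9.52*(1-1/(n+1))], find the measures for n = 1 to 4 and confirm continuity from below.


By continuity of measure from below: if A_n increases to A, then m(A_n) -> m(A).
Here A = [0, 9.52], so m(A) = 9.52
Step 1: a_1 = 9.52*(1 - 1/2) = 4.76, m(A_1) = 4.76
Step 2: a_2 = 9.52*(1 - 1/3) = 6.3467, m(A_2) = 6.3467
Step 3: a_3 = 9.52*(1 - 1/4) = 7.14, m(A_3) = 7.14
Step 4: a_4 = 9.52*(1 - 1/5) = 7.616, m(A_4) = 7.616
Limit: m(A_n) -> m([0,9.52]) = 9.52


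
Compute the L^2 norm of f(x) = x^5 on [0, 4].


Step 1: ||f||_2 = (integral_0^4 |x^5|^2 dx)^(1/2)
     = (integral_0^4 x^10 dx)^(1/2)
Step 2: integral_0^4 x^10 dx = [x^11/(11)] from 0 to 4 = 4^11/11
     = 4194304/11 = 381300.363636
Step 3: ||f||_2 = (381300.363636)^(1/2) = 617.495234


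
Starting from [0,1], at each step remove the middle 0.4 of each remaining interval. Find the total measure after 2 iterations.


Step 1: At each step, fraction remaining = 1 - 0.4 = 0.6
Step 2: After 2 steps, measure = (0.6)^2
Step 3: Computing the power step by step:
  After step 1: 0.6
  After step 2: 0.36
Result = 0.36


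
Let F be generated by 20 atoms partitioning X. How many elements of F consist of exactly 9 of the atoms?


Each element of F is a union of some subset of the 20 atoms.
Elements that are unions of exactly 9 atoms correspond to 9-element subsets of the 20 atoms.
Count = C(20, 9) = 20! / (9! * 11!) = 167960.


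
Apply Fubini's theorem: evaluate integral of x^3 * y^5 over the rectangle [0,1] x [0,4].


By Fubini's theorem, the double integral factors as a product of single integrals:
Step 1: integral_0^1 x^3 dx = [x^4/4] from 0 to 1
     = 1^4/4 = 0.25
Step 2: integral_0^4 y^5 dy = [y^6/6] from 0 to 4
     = 4^6/6 = 682.666667
Step 3: Double integral = 0.25 * 682.666667 = 170.666667


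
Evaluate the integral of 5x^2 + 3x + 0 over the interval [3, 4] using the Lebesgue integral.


The Lebesgue integral of a Riemann-integrable function agrees with the Riemann integral.
Antiderivative F(x) = (5/3)x^3 + (3/2)x^2 + 0x
F(4) = (5/3)*4^3 + (3/2)*4^2 + 0*4
     = (5/3)*64 + (3/2)*16 + 0*4
     = 106.666667 + 24 + 0
     = 130.666667
F(3) = 58.5
Integral = F(4) - F(3) = 130.666667 - 58.5 = 72.166667


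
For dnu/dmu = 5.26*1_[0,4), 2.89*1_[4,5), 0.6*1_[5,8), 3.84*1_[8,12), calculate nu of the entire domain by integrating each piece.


Integrate each piece of the Radon-Nikodym derivative:
Step 1: integral_0^4 5.26 dx = 5.26*(4-0) = 5.26*4 = 21.04
Step 2: integral_4^5 2.89 dx = 2.89*(5-4) = 2.89*1 = 2.89
Step 3: integral_5^8 0.6 dx = 0.6*(8-5) = 0.6*3 = 1.8
Step 4: integral_8^12 3.84 dx = 3.84*(12-8) = 3.84*4 = 15.36
Total: 21.04 + 2.89 + 1.8 + 15.36 = 41.09


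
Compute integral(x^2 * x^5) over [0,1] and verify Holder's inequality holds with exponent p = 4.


Step 1: Exact integral of f*g = integral(x^7, 0, 1) = 1/8
     = 0.125
Step 2: Holder bound with p=4, q=1.333333:
  ||f||_p = (integral x^8 dx)^(1/4) = (1/9)^(1/4) = 0.57735
  ||g||_q = (integral x^6.666667 dx)^(1/1.333333) = (1/7.666667)^(1/1.333333) = 0.217043
Step 3: Holder bound = ||f||_p * ||g||_q = 0.57735 * 0.217043 = 0.12531
Verification: 0.125 <= 0.12531 (Holder holds)


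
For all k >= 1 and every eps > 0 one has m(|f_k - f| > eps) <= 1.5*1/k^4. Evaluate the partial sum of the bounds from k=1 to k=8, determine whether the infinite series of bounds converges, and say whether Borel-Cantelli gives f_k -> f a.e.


Step 1: List the terms 1.5*1/k^4 for k = 1 to 8:
  k=1: 1.5
  k=2: 0.09375
  k=3: 0.018519
  k=4: 0.005859
  k=5: 0.0024
  k=6: 0.001157
  k=7: 6.247397e-04
  k=8: 3.662109e-04
Step 2: Partial sum = 1.5 + 0.09375 + 0.018519 + 0.005859 + 0.0024 + 0.001157 + 6.247397e-04 + 3.662109e-04
     = 1.622676
Step 3: The full series sum_(k>=1) 1.5*1/k^4 converges (p-series with p = 4 > 1; a constant multiple of a convergent series converges).
Step 4: Fix eps > 0. Since sum_k m(|f_k - f| > eps) < infinity, the Borel-Cantelli lemma gives
        m(limsup_k {|f_k - f| > eps}) = 0, i.e. for a.e. x, |f_k(x) - f(x)| <= eps for all large k.
        Applying this with eps = 1/j for j = 1, 2, ... and intersecting the countably many full-measure sets,
        for a.e. x we get limsup_k |f_k(x) - f(x)| <= 1/j for every j, hence f_k -> f almost everywhere.
Conclusion: series converges; Borel-Cantelli yields f_k -> f a.e.


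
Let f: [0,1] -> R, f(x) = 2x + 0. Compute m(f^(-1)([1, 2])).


f^(-1)([1, 2]) = {x : 1 <= 2x + 0 <= 2}
Solving: (1 - 0)/2 <= x <= (2 - 0)/2
= [0.5, 1]
Intersecting with [0,1]: [0.5, 1]
Measure = 1 - 0.5 = 0.5


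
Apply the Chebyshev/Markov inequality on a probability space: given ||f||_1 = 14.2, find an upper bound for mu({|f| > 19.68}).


Chebyshev/Markov inequality: mu(|f| > eps) <= (||f||_p / eps)^p
Step 1: ||f||_1 / eps = 14.2 / 19.68 = 0.721545
Step 2: Raise to power p = 1:
  (0.721545)^1 = 0.721545
Step 3: Therefore mu(|f| > 19.68) <= 0.721545


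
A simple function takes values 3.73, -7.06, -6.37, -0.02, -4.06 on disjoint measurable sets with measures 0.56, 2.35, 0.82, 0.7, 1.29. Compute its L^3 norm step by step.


Step 1: Compute |f_i|^3 for each value:
  |3.73|^3 = 51.895117
  |-7.06|^3 = 351.895816
  |-6.37|^3 = 258.474853
  |-0.02|^3 = 8.000000e-06
  |-4.06|^3 = 66.923416
Step 2: Multiply by measures and sum:
  51.895117 * 0.56 = 29.061266
  351.895816 * 2.35 = 826.955168
  258.474853 * 0.82 = 211.949379
  8.000000e-06 * 0.7 = 5.600000e-06
  66.923416 * 1.29 = 86.331207
Sum = 29.061266 + 826.955168 + 211.949379 + 5.600000e-06 + 86.331207 = 1154.297025
Step 3: Take the p-th root:
||f||_3 = (1154.297025)^(1/3) = 10.489928


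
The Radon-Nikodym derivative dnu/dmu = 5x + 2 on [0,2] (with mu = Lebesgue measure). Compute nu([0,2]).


nu(A) = integral_A (dnu/dmu) dmu = integral_0^2 (5x + 2) dx
Step 1: Antiderivative F(x) = (5/2)x^2 + 2x
Step 2: F(2) = (5/2)*2^2 + 2*2 = 10 + 4 = 14
Step 3: F(0) = (5/2)*0^2 + 2*0 = 0.0 + 0 = 0.0
Step 4: nu([0,2]) = F(2) - F(0) = 14 - 0.0 = 14


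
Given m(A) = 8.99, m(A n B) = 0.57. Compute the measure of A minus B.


m(A \ B) = m(A) - m(A n B)
= 8.99 - 0.57
= 8.42


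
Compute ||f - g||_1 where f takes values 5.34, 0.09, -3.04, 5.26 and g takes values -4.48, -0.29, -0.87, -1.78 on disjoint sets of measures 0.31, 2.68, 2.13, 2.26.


Step 1: Compute differences f_i - g_i:
  5.34 - -4.48 = 9.82
  0.09 - -0.29 = 0.38
  -3.04 - -0.87 = -2.17
  5.26 - -1.78 = 7.04
Step 2: Compute |diff|^1 * measure for each set:
  |9.82|^1 * 0.31 = 9.82 * 0.31 = 3.0442
  |0.38|^1 * 2.68 = 0.38 * 2.68 = 1.0184
  |-2.17|^1 * 2.13 = 2.17 * 2.13 = 4.6221
  |7.04|^1 * 2.26 = 7.04 * 2.26 = 15.9104
Step 3: Sum = 24.5951
Step 4: ||f-g||_1 = (24.5951)^(1/1) = 24.5951


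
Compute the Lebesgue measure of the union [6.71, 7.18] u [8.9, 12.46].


For pairwise disjoint intervals, m(union) = sum of lengths.
= (7.18 - 6.71) + (12.46 - 8.9)
= 0.47 + 3.56
= 4.03


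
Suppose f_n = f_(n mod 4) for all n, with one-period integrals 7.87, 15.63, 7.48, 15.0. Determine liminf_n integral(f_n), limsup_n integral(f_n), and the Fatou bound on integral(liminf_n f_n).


The sequence (integral(f_n)) is periodic with period 4, repeating the values 7.87, 15.63, 7.48, 15.0 indefinitely.
Step 1: For a periodic sequence, every tail (a_m, a_(m+1), ...) contains all 4 period values infinitely often.
Step 2: Hence inf of every tail = min of the period values = min(7.87, 15.63, 7.48, 15.0) = 7.48.
        liminf_n integral(f_n) = sup over m of (inf of tail from m) = 7.48.
Step 3: Similarly sup of every tail = max of the period values = 15.63.
        limsup_n integral(f_n) = 15.63.
Step 4: Fatou's lemma: integral(liminf_n f_n) <= liminf_n integral(f_n) = 7.48.
        So the integral of the pointwise liminf is at most 7.48.


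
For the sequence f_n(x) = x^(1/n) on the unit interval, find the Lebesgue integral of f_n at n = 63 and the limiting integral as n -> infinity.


At n = 63: f_63(x) = x^(1/63).
Step 1: integral(x^(1/63), 0, 1) = [x^(1/63+1) / (1/63+1)] from 0 to 1
     = 1 / (1/63 + 1) = 1 / ((63+1)/63) = 63/(63+1)
     = 63/64 = 0.984375
Step 2: As n -> infinity, f_n(x) = x^(1/n) -> 1 for x in (0,1], and f_n is increasing in n.
By MCT, lim_n integral(f_n) = integral(lim_n f_n) = integral(1, 0, 1) = 1.
Step 3: Verify convergence: 63/64 = 0.984375 -> 1


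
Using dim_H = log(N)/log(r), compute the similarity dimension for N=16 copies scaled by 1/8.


For a self-similar set with N copies scaled by 1/r:
dim_H = log(N)/log(r) = log(16)/log(8)
= 2.772589/2.079442
= 1.333333


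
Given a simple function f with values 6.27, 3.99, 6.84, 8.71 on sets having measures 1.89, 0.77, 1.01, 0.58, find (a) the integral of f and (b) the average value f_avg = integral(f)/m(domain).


Step 1: Integral = sum(value_i * measure_i)
= 6.27*1.89 + 3.99*0.77 + 6.84*1.01 + 8.71*0.58
= 11.8503 + 3.0723 + 6.9084 + 5.0518
= 26.8828
Step 2: Total measure of domain = 1.89 + 0.77 + 1.01 + 0.58 = 4.25
Step 3: Average value = 26.8828 / 4.25 = 6.325365


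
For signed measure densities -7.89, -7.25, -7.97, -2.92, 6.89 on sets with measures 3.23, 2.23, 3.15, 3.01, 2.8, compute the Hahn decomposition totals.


Step 1: Compute signed measure on each set:
  Set 1: -7.89 * 3.23 = -25.4847
  Set 2: -7.25 * 2.23 = -16.1675
  Set 3: -7.97 * 3.15 = -25.1055
  Set 4: -2.92 * 3.01 = -8.7892
  Set 5: 6.89 * 2.8 = 19.292
Step 2: Total signed measure = (-25.4847) + (-16.1675) + (-25.1055) + (-8.7892) + (19.292)
     = -56.2549
Step 3: Positive part mu+(X) = sum of positive contributions = 19.292
Step 4: Negative part mu-(X) = |sum of negative contributions| = 75.5469


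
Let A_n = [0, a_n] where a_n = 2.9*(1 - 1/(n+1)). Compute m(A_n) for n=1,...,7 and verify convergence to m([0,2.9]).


By continuity of measure from below: if A_n increases to A, then m(A_n) -> m(A).
Here A = [0, 2.9], so m(A) = 2.9
Step 1: a_1 = 2.9*(1 - 1/2) = 1.45, m(A_1) = 1.45
Step 2: a_2 = 2.9*(1 - 1/3) = 1.9333, m(A_2) = 1.9333
Step 3: a_3 = 2.9*(1 - 1/4) = 2.175, m(A_3) = 2.175
Step 4: a_4 = 2.9*(1 - 1/5) = 2.32, m(A_4) = 2.32
Step 5: a_5 = 2.9*(1 - 1/6) = 2.4167, m(A_5) = 2.4167
Step 6: a_6 = 2.9*(1 - 1/7) = 2.4857, m(A_6) = 2.4857
Step 7: a_7 = 2.9*(1 - 1/8) = 2.5375, m(A_7) = 2.5375
Limit: m(A_n) -> m([0,2.9]) = 2.9


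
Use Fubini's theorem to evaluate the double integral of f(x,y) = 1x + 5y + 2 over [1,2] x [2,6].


By Fubini, integrate in x first, then y.
Step 1: Fix y, integrate over x in [1,2]:
  integral(1x + 5y + 2, x=1..2)
  = 1*(2^2 - 1^2)/2 + (5y + 2)*(2 - 1)
  = 1.5 + (5y + 2)*1
  = 1.5 + 5y + 2
  = 3.5 + 5y
Step 2: Integrate over y in [2,6]:
  integral(3.5 + 5y, y=2..6)
  = 3.5*4 + 5*(6^2 - 2^2)/2
  = 14 + 80
  = 94


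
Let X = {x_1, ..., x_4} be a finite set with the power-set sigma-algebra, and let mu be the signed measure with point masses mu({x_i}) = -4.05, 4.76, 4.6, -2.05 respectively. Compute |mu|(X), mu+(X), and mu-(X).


Step 1: Every measurable set is a union of atoms (the cells / points), so a Hahn decomposition is
  obtained by grouping atoms by sign: P = union of atoms with mu > 0, N = union of the remaining atoms.
  Atoms in P (indices): 2, 3;  atoms in N (indices): 1, 4
  Positive values: 4.76, 4.6
  Negative values: -4.05, -2.05
Step 2: mu+(X) = mu(P) = sum of positive atom values = 9.36
Step 3: mu-(X) = -mu(N) = sum of |negative atom values| = 6.1
Step 4: |mu|(X) = mu+(X) + mu-(X) = 9.36 + 6.1 = 15.46


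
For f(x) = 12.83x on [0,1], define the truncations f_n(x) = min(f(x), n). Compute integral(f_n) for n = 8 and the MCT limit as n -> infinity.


f(x) = 12.83x on [0,1]; f_n(x) = min(12.83x, n). At n = 8:
Step 1: f(x) reaches 8 at x = 8/12.83 = 0.623539
Step 2: integral(f_8) = integral(12.83x, 0, 0.623539) + integral(8, 0.623539, 1)
       = 12.83*0.623539^2/2 + 8*(1 - 0.623539)
       = 2.494154 + 3.011691
       = 5.505846
Step 3: As n -> infinity, f_n increases to f, so by MCT integral(f_n) -> integral(f) = 12.83/2 = 6.415.
Convergence: integral(f_8) = 5.505846 -> 6.415 as n -> infinity


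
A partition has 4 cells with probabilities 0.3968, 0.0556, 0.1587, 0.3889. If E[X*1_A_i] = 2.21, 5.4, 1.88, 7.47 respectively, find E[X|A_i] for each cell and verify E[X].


For each cell A_i: E[X|A_i] = E[X*1_A_i] / P(A_i)
Step 1: E[X|A_1] = 2.21 / 0.3968 = 5.569556
Step 2: E[X|A_2] = 5.4 / 0.0556 = 97.122302
Step 3: E[X|A_3] = 1.88 / 0.1587 = 11.846251
Step 4: E[X|A_4] = 7.47 / 0.3889 = 19.208023
Verification: E[X] = sum E[X*1_A_i] = 2.21 + 5.4 + 1.88 + 7.47 = 16.96


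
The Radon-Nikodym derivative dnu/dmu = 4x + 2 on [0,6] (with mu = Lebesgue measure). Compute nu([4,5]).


nu(A) = integral_A (dnu/dmu) dmu = integral_4^5 (4x + 2) dx
Step 1: Antiderivative F(x) = (4/2)x^2 + 2x
Step 2: F(5) = (4/2)*5^2 + 2*5 = 50 + 10 = 60
Step 3: F(4) = (4/2)*4^2 + 2*4 = 32 + 8 = 40
Step 4: nu([4,5]) = F(5) - F(4) = 60 - 40 = 20


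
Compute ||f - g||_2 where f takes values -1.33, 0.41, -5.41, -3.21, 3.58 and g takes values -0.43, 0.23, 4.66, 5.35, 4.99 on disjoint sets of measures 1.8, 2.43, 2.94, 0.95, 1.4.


Step 1: Compute differences f_i - g_i:
  -1.33 - -0.43 = -0.9
  0.41 - 0.23 = 0.18
  -5.41 - 4.66 = -10.07
  -3.21 - 5.35 = -8.56
  3.58 - 4.99 = -1.41
Step 2: Compute |diff|^2 * measure for each set:
  |-0.9|^2 * 1.8 = 0.81 * 1.8 = 1.458
  |0.18|^2 * 2.43 = 0.0324 * 2.43 = 0.078732
  |-10.07|^2 * 2.94 = 101.4049 * 2.94 = 298.130406
  |-8.56|^2 * 0.95 = 73.2736 * 0.95 = 69.60992
  |-1.41|^2 * 1.4 = 1.9881 * 1.4 = 2.78334
Step 3: Sum = 372.060398
Step 4: ||f-g||_2 = (372.060398)^(1/2) = 19.288867


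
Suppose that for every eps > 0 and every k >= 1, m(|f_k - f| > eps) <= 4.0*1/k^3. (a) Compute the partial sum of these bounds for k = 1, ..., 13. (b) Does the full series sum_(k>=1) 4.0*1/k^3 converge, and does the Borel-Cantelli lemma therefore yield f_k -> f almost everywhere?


Step 1: List the terms 4.0*1/k^3 for k = 1 to 13:
  k=1: 4
  k=2: 0.5
  k=3: 0.148148
  k=4: 0.0625
  k=5: 0.032
  k=6: 0.018519
  k=7: 0.011662
  k=8: 0.007812
  k=9: 0.005487
  k=10: 0.004
  k=11: 0.003005
  k=12: 0.002315
  k=13: 0.001821
Step 2: Partial sum = 4 + 0.5 + 0.148148 + 0.0625 + 0.032 + 0.018519 + 0.011662 + 0.007812 + 0.005487 + 0.004 + 0.003005 + 0.002315 + 0.001821
     = 4.797269
Step 3: The full series sum_(k>=1) 4.0*1/k^3 converges (p-series with p = 3 > 1; a constant multiple of a convergent series converges).
Step 4: Fix eps > 0. Since sum_k m(|f_k - f| > eps) < infinity, the Borel-Cantelli lemma gives
        m(limsup_k {|f_k - f| > eps}) = 0, i.e. for a.e. x, |f_k(x) - f(x)| <= eps for all large k.
        Applying this with eps = 1/j for j = 1, 2, ... and intersecting the countably many full-measure sets,
        for a.e. x we get limsup_k |f_k(x) - f(x)| <= 1/j for every j, hence f_k -> f almost everywhere.
Conclusion: series converges; Borel-Cantelli yields f_k -> f a.e.
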